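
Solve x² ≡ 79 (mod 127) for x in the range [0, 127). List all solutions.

Since 127 ≡ 3 (mod 4), a square root of 79 is 79^((127+1)/4) = 79^32 mod 127.
Repeated squaring: 79^2≡18, 79^4≡70, 79^8≡74, 79^16≡15, 79^32≡98 (mod 127).
79^32 = 79^(32) ≡ 98 (mod 127).
Check: 98² = 9604 ≡ 79 (mod 127). The two roots are 29 and 98.

29, 98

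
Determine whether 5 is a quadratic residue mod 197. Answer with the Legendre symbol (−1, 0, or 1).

-1

Reciprocity: 5 ≡ 1 and 197 ≡ 1 (mod 4), so (5/197) = +(197/5).
Reduce top mod 5: now compute (2/5).
Pull out 2: since 5 ≡ 5 (mod 8), (2/5) = -1.
Reached (1/5) = 1. Collecting the sign flips along the way, the symbol is -1.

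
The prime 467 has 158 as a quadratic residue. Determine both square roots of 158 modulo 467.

25, 442

Since 467 ≡ 3 (mod 4), a square root of 158 is 158^((467+1)/4) = 158^117 mod 467.
Repeated squaring: 158^2≡213, 158^4≡70, 158^8≡230, 158^16≡129, 158^32≡296, 158^64≡287 (mod 467).
158^117 = 158^(64+32+16+4+1) ≡ 25 (mod 467).
Check: 25² = 625 ≡ 158 (mod 467). The two roots are 25 and 442.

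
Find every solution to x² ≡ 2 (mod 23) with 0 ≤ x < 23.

Since 23 ≡ 3 (mod 4), a square root of 2 is 2^((23+1)/4) = 2^6 mod 23.
Repeated squaring: 2^2≡4, 2^4≡16 (mod 23).
2^6 = 2^(4+2) ≡ 18 (mod 23).
Check: 18² = 324 ≡ 2 (mod 23). The two roots are 5 and 18.

5, 18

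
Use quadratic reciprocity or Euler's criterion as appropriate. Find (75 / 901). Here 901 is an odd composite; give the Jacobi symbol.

1

Reciprocity: 75 ≡ 3 and 901 ≡ 1 (mod 4), so (75/901) = +(901/75).
Reduce top mod 75: now compute (1/75).
Reached (1/75) = 1. Collecting the sign flips along the way, the symbol is +1.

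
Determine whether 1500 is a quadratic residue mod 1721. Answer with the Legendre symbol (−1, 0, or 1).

-1

Pull out 2^2: since 1721 ≡ 1 (mod 8), (2/1721) = +1, so (2/1721)^2 = +1.
Reciprocity: 375 ≡ 3 and 1721 ≡ 1 (mod 4), so (375/1721) = +(1721/375).
Reduce top mod 375: now compute (221/375).
Reciprocity: 221 ≡ 1 and 375 ≡ 3 (mod 4), so (221/375) = +(375/221).
Reduce top mod 221: now compute (154/221).
Pull out 2: since 221 ≡ 5 (mod 8), (2/221) = -1.
Reciprocity: 77 ≡ 1 and 221 ≡ 1 (mod 4), so (77/221) = +(221/77).
Reduce top mod 77: now compute (67/77).
Reciprocity: 67 ≡ 3 and 77 ≡ 1 (mod 4), so (67/77) = +(77/67).
Reduce top mod 67: now compute (10/67).
Pull out 2: since 67 ≡ 3 (mod 8), (2/67) = -1.
Reciprocity: 5 ≡ 1 and 67 ≡ 3 (mod 4), so (5/67) = +(67/5).
Reduce top mod 5: now compute (2/5).
Pull out 2: since 5 ≡ 5 (mod 8), (2/5) = -1.
Reached (1/5) = 1. Collecting the sign flips along the way, the symbol is -1.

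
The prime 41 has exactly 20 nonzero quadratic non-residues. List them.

Square k = 1,…,20 (k and 41−k give the same square):
1²=1, 2²=4, 3²=9, 4²=16, 5²=25, 6²=36, 7²≡8, 8²≡23, 9²≡40, 10²≡18, 11²≡39, 12²≡21, 13²≡5, 14²≡32, 15²≡20, 16²≡10, 17²≡2, 18²≡37, 19²≡33, 20²≡31 (mod 41).
The residues are {1, 2, 4, 5, 8, 9, 10, 16, 18, 20, 21, 23, 25, 31, 32, 33, 36, 37, 39, 40}; the non-residues are the remaining 20 nonzero classes.

3, 6, 7, 11, 12, 13, 14, 15, 17, 19, 22, 24, 26, 27, 28, 29, 30, 34, 35, 38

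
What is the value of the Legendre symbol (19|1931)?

1

Reciprocity: 19 ≡ 3 and 1931 ≡ 3 (mod 4), so (19/1931) = −(1931/19).
Reduce top mod 19: now compute (12/19).
Pull out 2^2: since 19 ≡ 3 (mod 8), (2/19) = -1, so (2/19)^2 = +1.
Reciprocity: 3 ≡ 3 and 19 ≡ 3 (mod 4), so (3/19) = −(19/3).
Reduce top mod 3: now compute (1/3).
Reached (1/3) = 1. Collecting the sign flips along the way, the symbol is +1.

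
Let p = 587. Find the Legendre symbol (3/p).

1

Euler's criterion: (3/587) ≡ 3^293 (mod 587).
3^2 ≡ 9 (mod 587)
3^4 ≡ 81 (mod 587)
3^8 ≡ 104 (mod 587)
3^16 ≡ 250 (mod 587)
3^32 ≡ 278 (mod 587)
3^64 ≡ 387 (mod 587)
3^128 ≡ 84 (mod 587)
3^256 ≡ 12 (mod 587)
3^293 = 3^(256+32+4+1) ≡ 1 (mod 587).
Result is 1, so (3/587) = 1.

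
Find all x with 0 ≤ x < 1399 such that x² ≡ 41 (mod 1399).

529, 870

Since 1399 ≡ 3 (mod 4), a square root of 41 is 41^((1399+1)/4) = 41^350 mod 1399.
Repeated squaring: 41^2≡282, 41^4≡1180, 41^8≡395, 41^16≡736, 41^32≡283, 41^64≡346, 41^128≡801, 41^256≡859 (mod 1399).
41^350 = 41^(256+64+16+8+4+2) ≡ 529 (mod 1399).
Check: 529² = 279841 ≡ 41 (mod 1399). The two roots are 529 and 870.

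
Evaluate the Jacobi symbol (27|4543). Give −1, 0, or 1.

-1

Reciprocity: 27 ≡ 3 and 4543 ≡ 3 (mod 4), so (27/4543) = −(4543/27).
Reduce top mod 27: now compute (7/27).
Reciprocity: 7 ≡ 3 and 27 ≡ 3 (mod 4), so (7/27) = −(27/7).
Reduce top mod 7: now compute (6/7).
Pull out 2: since 7 ≡ 7 (mod 8), (2/7) = +1.
Reciprocity: 3 ≡ 3 and 7 ≡ 3 (mod 4), so (3/7) = −(7/3).
Reduce top mod 3: now compute (1/3).
Reached (1/3) = 1. Collecting the sign flips along the way, the symbol is -1.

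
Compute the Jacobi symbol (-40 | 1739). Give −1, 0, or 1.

1

First reduce: -40 ≡ 1699 (mod 1739).
Reciprocity: 1699 ≡ 3 and 1739 ≡ 3 (mod 4), so (1699/1739) = −(1739/1699).
Reduce top mod 1699: now compute (40/1699).
Pull out 2^3: since 1699 ≡ 3 (mod 8), (2/1699) = -1, so (2/1699)^3 = -1.
Reciprocity: 5 ≡ 1 and 1699 ≡ 3 (mod 4), so (5/1699) = +(1699/5).
Reduce top mod 5: now compute (4/5).
Pull out 2^2: since 5 ≡ 5 (mod 8), (2/5) = -1, so (2/5)^2 = +1.
Reached (1/5) = 1. Collecting the sign flips along the way, the symbol is +1.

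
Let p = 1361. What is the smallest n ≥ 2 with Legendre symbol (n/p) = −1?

3

(2/1361) = +1, so 2 is a residue.
(3/1361) = −1, so 3 is the smallest positive non-residue mod 1361.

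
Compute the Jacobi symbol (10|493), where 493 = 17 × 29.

1

Pull out 2: since 493 ≡ 5 (mod 8), (2/493) = -1.
Reciprocity: 5 ≡ 1 and 493 ≡ 1 (mod 4), so (5/493) = +(493/5).
Reduce top mod 5: now compute (3/5).
Reciprocity: 3 ≡ 3 and 5 ≡ 1 (mod 4), so (3/5) = +(5/3).
Reduce top mod 3: now compute (2/3).
Pull out 2: since 3 ≡ 3 (mod 8), (2/3) = -1.
Reached (1/3) = 1. Collecting the sign flips along the way, the symbol is +1.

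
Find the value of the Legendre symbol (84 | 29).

-1

First reduce: 84 ≡ 26 (mod 29).
Pull out 2: since 29 ≡ 5 (mod 8), (2/29) = -1.
Reciprocity: 13 ≡ 1 and 29 ≡ 1 (mod 4), so (13/29) = +(29/13).
Reduce top mod 13: now compute (3/13).
Reciprocity: 3 ≡ 3 and 13 ≡ 1 (mod 4), so (3/13) = +(13/3).
Reduce top mod 3: now compute (1/3).
Reached (1/3) = 1. Collecting the sign flips along the way, the symbol is -1.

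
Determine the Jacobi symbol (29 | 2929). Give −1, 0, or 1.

Reciprocity: 29 ≡ 1 and 2929 ≡ 1 (mod 4), so (29/2929) = +(2929/29).
Reduce top mod 29: now compute (0/29).
Top reduces to 0: gcd > 1, so the symbol is 0.

0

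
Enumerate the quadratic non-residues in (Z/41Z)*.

Square k = 1,…,20 (k and 41−k give the same square):
1²=1, 2²=4, 3²=9, 4²=16, 5²=25, 6²=36, 7²≡8, 8²≡23, 9²≡40, 10²≡18, 11²≡39, 12²≡21, 13²≡5, 14²≡32, 15²≡20, 16²≡10, 17²≡2, 18²≡37, 19²≡33, 20²≡31 (mod 41).
The residues are {1, 2, 4, 5, 8, 9, 10, 16, 18, 20, 21, 23, 25, 31, 32, 33, 36, 37, 39, 40}; the non-residues are the remaining 20 nonzero classes.

3, 6, 7, 11, 12, 13, 14, 15, 17, 19, 22, 24, 26, 27, 28, 29, 30, 34, 35, 38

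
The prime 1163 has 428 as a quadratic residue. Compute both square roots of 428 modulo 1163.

Since 1163 ≡ 3 (mod 4), a square root of 428 is 428^((1163+1)/4) = 428^291 mod 1163.
Repeated squaring: 428^2≡593, 428^4≡423, 428^8≡990, 428^16≡854, 428^32≡115, 428^64≡432, 428^128≡544, 428^256≡534 (mod 1163).
428^291 = 428^(256+32+2+1) ≡ 972 (mod 1163).
Check: 972² = 944784 ≡ 428 (mod 1163). The two roots are 191 and 972.

191, 972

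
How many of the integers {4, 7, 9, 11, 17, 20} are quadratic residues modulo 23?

2

(4/23) = +1 → QR.
(7/23) = -1 → non-residue.
(9/23) = +1 → QR.
(11/23) = -1 → non-residue.
(17/23) = -1 → non-residue.
(20/23) = -1 → non-residue.
Total quadratic residues among the 6: 2.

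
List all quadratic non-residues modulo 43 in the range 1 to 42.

Square k = 1,…,21 (k and 43−k give the same square):
1²=1, 2²=4, 3²=9, 4²=16, 5²=25, 6²=36, 7²≡6, 8²≡21, 9²≡38, 10²≡14, 11²≡35, 12²≡15, 13²≡40, 14²≡24, 15²≡10, 16²≡41, 17²≡31, 18²≡23, 19²≡17, 20²≡13, 21²≡11 (mod 43).
The residues are {1, 4, 6, 9, 10, 11, 13, 14, 15, 16, 17, 21, 23, 24, 25, 31, 35, 36, 38, 40, 41}; the non-residues are the remaining 21 nonzero classes.

2,3,5,7,8,12,18,19,20,22,26,27,28,29,30,32,33,34,37,39,42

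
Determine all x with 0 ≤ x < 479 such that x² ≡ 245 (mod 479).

154, 325

Since 479 ≡ 3 (mod 4), a square root of 245 is 245^((479+1)/4) = 245^120 mod 479.
Repeated squaring: 245^2≡150, 245^4≡466, 245^8≡169, 245^16≡300, 245^32≡427, 245^64≡309 (mod 479).
245^120 = 245^(64+32+16+8) ≡ 154 (mod 479).
Check: 154² = 23716 ≡ 245 (mod 479). The two roots are 154 and 325.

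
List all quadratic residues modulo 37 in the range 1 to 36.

1 3 4 7 9 10 11 12 16 21 25 26 27 28 30 33 34 36

Square k = 1,…,18 (k and 37−k give the same square):
1²=1, 2²=4, 3²=9, 4²=16, 5²=25, 6²=36, 7²≡12, 8²≡27, 9²≡7, 10²≡26, 11²≡10, 12²≡33, 13²≡21, 14²≡11, 15²≡3, 16²≡34, 17²≡30, 18²≡28 (mod 37).
So the quadratic residues mod 37 are {1, 3, 4, 7, 9, 10, 11, 12, 16, 21, 25, 26, 27, 28, 30, 33, 34, 36}.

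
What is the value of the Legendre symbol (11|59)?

-1

Euler's criterion: (11/59) ≡ 11^29 (mod 59).
11^2 ≡ 3 (mod 59)
11^4 ≡ 9 (mod 59)
11^8 ≡ 22 (mod 59)
11^16 ≡ 12 (mod 59)
11^29 = 11^(16+8+4+1) ≡ 58 (mod 59).
Result is 58 ≡ −1, so (11/59) = −1.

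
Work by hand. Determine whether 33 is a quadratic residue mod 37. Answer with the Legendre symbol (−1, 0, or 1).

1

Reciprocity: 33 ≡ 1 and 37 ≡ 1 (mod 4), so (33/37) = +(37/33).
Reduce top mod 33: now compute (4/33).
Pull out 2^2: since 33 ≡ 1 (mod 8), (2/33) = +1, so (2/33)^2 = +1.
Reached (1/33) = 1. Collecting the sign flips along the way, the symbol is +1.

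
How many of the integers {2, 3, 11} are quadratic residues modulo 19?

(2/19) = -1 → non-residue.
(3/19) = -1 → non-residue.
(11/19) = +1 → QR.
Total quadratic residues among the 3: 1.

1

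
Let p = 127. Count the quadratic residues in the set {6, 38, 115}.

2

(6/127) = -1 → non-residue.
(38/127) = +1 → QR.
(115/127) = +1 → QR.
Total quadratic residues among the 3: 2.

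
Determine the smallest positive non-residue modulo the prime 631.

(2/631) = +1, so 2 is a residue.
(3/631) = −1, so 3 is the smallest positive non-residue mod 631.

3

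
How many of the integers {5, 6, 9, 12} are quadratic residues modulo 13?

2

(5/13) = -1 → non-residue.
(6/13) = -1 → non-residue.
(9/13) = +1 → QR.
(12/13) = +1 → QR.
Total quadratic residues among the 4: 2.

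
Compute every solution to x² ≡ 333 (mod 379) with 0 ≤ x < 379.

43, 336

Since 379 ≡ 3 (mod 4), a square root of 333 is 333^((379+1)/4) = 333^95 mod 379.
Repeated squaring: 333^2≡221, 333^4≡329, 333^8≡226, 333^16≡290, 333^32≡341, 333^64≡307 (mod 379).
333^95 = 333^(64+16+8+4+2+1) ≡ 336 (mod 379).
Check: 336² = 112896 ≡ 333 (mod 379). The two roots are 43 and 336.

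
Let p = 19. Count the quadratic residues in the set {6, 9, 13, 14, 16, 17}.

(6/19) = +1 → QR.
(9/19) = +1 → QR.
(13/19) = -1 → non-residue.
(14/19) = -1 → non-residue.
(16/19) = +1 → QR.
(17/19) = +1 → QR.
Total quadratic residues among the 6: 4.

4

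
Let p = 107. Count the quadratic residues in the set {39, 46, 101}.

2

(39/107) = +1 → QR.
(46/107) = -1 → non-residue.
(101/107) = +1 → QR.
Total quadratic residues among the 3: 2.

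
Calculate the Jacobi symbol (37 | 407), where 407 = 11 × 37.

Reciprocity: 37 ≡ 1 and 407 ≡ 3 (mod 4), so (37/407) = +(407/37).
Reduce top mod 37: now compute (0/37).
Top reduces to 0: gcd > 1, so the symbol is 0.

0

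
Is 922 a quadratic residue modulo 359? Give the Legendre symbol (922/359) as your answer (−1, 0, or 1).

1

First reduce: 922 ≡ 204 (mod 359).
Pull out 2^2: since 359 ≡ 7 (mod 8), (2/359) = +1, so (2/359)^2 = +1.
Reciprocity: 51 ≡ 3 and 359 ≡ 3 (mod 4), so (51/359) = −(359/51).
Reduce top mod 51: now compute (2/51).
Pull out 2: since 51 ≡ 3 (mod 8), (2/51) = -1.
Reached (1/51) = 1. Collecting the sign flips along the way, the symbol is +1.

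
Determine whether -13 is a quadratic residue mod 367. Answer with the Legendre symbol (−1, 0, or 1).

First reduce: -13 ≡ 354 (mod 367).
Pull out 2: since 367 ≡ 7 (mod 8), (2/367) = +1.
Reciprocity: 177 ≡ 1 and 367 ≡ 3 (mod 4), so (177/367) = +(367/177).
Reduce top mod 177: now compute (13/177).
Reciprocity: 13 ≡ 1 and 177 ≡ 1 (mod 4), so (13/177) = +(177/13).
Reduce top mod 13: now compute (8/13).
Pull out 2^3: since 13 ≡ 5 (mod 8), (2/13) = -1, so (2/13)^3 = -1.
Reached (1/13) = 1. Collecting the sign flips along the way, the symbol is -1.

-1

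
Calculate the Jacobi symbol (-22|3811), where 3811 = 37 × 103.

-1

First reduce: -22 ≡ 3789 (mod 3811).
Reciprocity: 3789 ≡ 1 and 3811 ≡ 3 (mod 4), so (3789/3811) = +(3811/3789).
Reduce top mod 3789: now compute (22/3789).
Pull out 2: since 3789 ≡ 5 (mod 8), (2/3789) = -1.
Reciprocity: 11 ≡ 3 and 3789 ≡ 1 (mod 4), so (11/3789) = +(3789/11).
Reduce top mod 11: now compute (5/11).
Reciprocity: 5 ≡ 1 and 11 ≡ 3 (mod 4), so (5/11) = +(11/5).
Reduce top mod 5: now compute (1/5).
Reached (1/5) = 1. Collecting the sign flips along the way, the symbol is -1.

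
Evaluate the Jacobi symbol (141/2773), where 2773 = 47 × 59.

Reciprocity: 141 ≡ 1 and 2773 ≡ 1 (mod 4), so (141/2773) = +(2773/141).
Reduce top mod 141: now compute (94/141).
Pull out 2: since 141 ≡ 5 (mod 8), (2/141) = -1.
Reciprocity: 47 ≡ 3 and 141 ≡ 1 (mod 4), so (47/141) = +(141/47).
Reduce top mod 47: now compute (0/47).
Top reduces to 0: gcd > 1, so the symbol is 0.

0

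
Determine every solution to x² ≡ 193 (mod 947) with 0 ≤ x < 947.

256, 691

Since 947 ≡ 3 (mod 4), a square root of 193 is 193^((947+1)/4) = 193^237 mod 947.
Repeated squaring: 193^2≡316, 193^4≡421, 193^8≡152, 193^16≡376, 193^32≡273, 193^64≡663, 193^128≡161 (mod 947).
193^237 = 193^(128+64+32+8+4+1) ≡ 256 (mod 947).
Check: 256² = 65536 ≡ 193 (mod 947). The two roots are 256 and 691.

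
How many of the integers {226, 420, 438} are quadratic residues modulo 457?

(226/457) = -1 → non-residue.
(420/457) = -1 → non-residue.
(438/457) = +1 → QR.
Total quadratic residues among the 3: 1.

1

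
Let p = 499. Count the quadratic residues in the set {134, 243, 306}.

(134/499) = -1 → non-residue.
(243/499) = -1 → non-residue.
(306/499) = +1 → QR.
Total quadratic residues among the 3: 1.

1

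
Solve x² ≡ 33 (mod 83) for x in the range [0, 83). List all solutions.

38, 45

Since 83 ≡ 3 (mod 4), a square root of 33 is 33^((83+1)/4) = 33^21 mod 83.
Repeated squaring: 33^2≡10, 33^4≡17, 33^8≡40, 33^16≡23 (mod 83).
33^21 = 33^(16+4+1) ≡ 38 (mod 83).
Check: 38² = 1444 ≡ 33 (mod 83). The two roots are 38 and 45.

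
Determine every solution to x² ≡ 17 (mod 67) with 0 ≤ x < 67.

33, 34

Since 67 ≡ 3 (mod 4), a square root of 17 is 17^((67+1)/4) = 17^17 mod 67.
Repeated squaring: 17^2≡21, 17^4≡39, 17^8≡47, 17^16≡65 (mod 67).
17^17 = 17^(16+1) ≡ 33 (mod 67).
Check: 33² = 1089 ≡ 17 (mod 67). The two roots are 33 and 34.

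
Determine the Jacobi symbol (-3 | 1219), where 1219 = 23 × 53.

1

First reduce: -3 ≡ 1216 (mod 1219).
Pull out 2^6: since 1219 ≡ 3 (mod 8), (2/1219) = -1, so (2/1219)^6 = +1.
Reciprocity: 19 ≡ 3 and 1219 ≡ 3 (mod 4), so (19/1219) = −(1219/19).
Reduce top mod 19: now compute (3/19).
Reciprocity: 3 ≡ 3 and 19 ≡ 3 (mod 4), so (3/19) = −(19/3).
Reduce top mod 3: now compute (1/3).
Reached (1/3) = 1. Collecting the sign flips along the way, the symbol is +1.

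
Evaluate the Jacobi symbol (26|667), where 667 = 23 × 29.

-1

Pull out 2: since 667 ≡ 3 (mod 8), (2/667) = -1.
Reciprocity: 13 ≡ 1 and 667 ≡ 3 (mod 4), so (13/667) = +(667/13).
Reduce top mod 13: now compute (4/13).
Pull out 2^2: since 13 ≡ 5 (mod 8), (2/13) = -1, so (2/13)^2 = +1.
Reached (1/13) = 1. Collecting the sign flips along the way, the symbol is -1.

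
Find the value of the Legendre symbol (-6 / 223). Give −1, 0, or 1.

1

First reduce: -6 ≡ 217 (mod 223).
Reciprocity: 217 ≡ 1 and 223 ≡ 3 (mod 4), so (217/223) = +(223/217).
Reduce top mod 217: now compute (6/217).
Pull out 2: since 217 ≡ 1 (mod 8), (2/217) = +1.
Reciprocity: 3 ≡ 3 and 217 ≡ 1 (mod 4), so (3/217) = +(217/3).
Reduce top mod 3: now compute (1/3).
Reached (1/3) = 1. Collecting the sign flips along the way, the symbol is +1.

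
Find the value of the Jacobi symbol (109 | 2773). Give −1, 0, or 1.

1

Reciprocity: 109 ≡ 1 and 2773 ≡ 1 (mod 4), so (109/2773) = +(2773/109).
Reduce top mod 109: now compute (48/109).
Pull out 2^4: since 109 ≡ 5 (mod 8), (2/109) = -1, so (2/109)^4 = +1.
Reciprocity: 3 ≡ 3 and 109 ≡ 1 (mod 4), so (3/109) = +(109/3).
Reduce top mod 3: now compute (1/3).
Reached (1/3) = 1. Collecting the sign flips along the way, the symbol is +1.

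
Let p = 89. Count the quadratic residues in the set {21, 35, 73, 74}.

(21/89) = +1 → QR.
(35/89) = -1 → non-residue.
(73/89) = +1 → QR.
(74/89) = -1 → non-residue.
Total quadratic residues among the 4: 2.

2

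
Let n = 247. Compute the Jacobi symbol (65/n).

0

Reciprocity: 65 ≡ 1 and 247 ≡ 3 (mod 4), so (65/247) = +(247/65).
Reduce top mod 65: now compute (52/65).
Pull out 2^2: since 65 ≡ 1 (mod 8), (2/65) = +1, so (2/65)^2 = +1.
Reciprocity: 13 ≡ 1 and 65 ≡ 1 (mod 4), so (13/65) = +(65/13).
Reduce top mod 13: now compute (0/13).
Top reduces to 0: gcd > 1, so the symbol is 0.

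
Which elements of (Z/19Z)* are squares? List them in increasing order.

Square k = 1,…,9 (k and 19−k give the same square):
1²=1, 2²=4, 3²=9, 4²=16, 5²≡6, 6²≡17, 7²≡11, 8²≡7, 9²≡5 (mod 19).
So the quadratic residues mod 19 are {1, 4, 5, 6, 7, 9, 11, 16, 17}.

1, 4, 5, 6, 7, 9, 11, 16, 17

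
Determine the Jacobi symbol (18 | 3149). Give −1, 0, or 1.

Pull out 2: since 3149 ≡ 5 (mod 8), (2/3149) = -1.
Reciprocity: 9 ≡ 1 and 3149 ≡ 1 (mod 4), so (9/3149) = +(3149/9).
Reduce top mod 9: now compute (8/9).
Pull out 2^3: since 9 ≡ 1 (mod 8), (2/9) = +1, so (2/9)^3 = +1.
Reached (1/9) = 1. Collecting the sign flips along the way, the symbol is -1.

-1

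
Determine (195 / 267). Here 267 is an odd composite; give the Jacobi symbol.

Reciprocity: 195 ≡ 3 and 267 ≡ 3 (mod 4), so (195/267) = −(267/195).
Reduce top mod 195: now compute (72/195).
Pull out 2^3: since 195 ≡ 3 (mod 8), (2/195) = -1, so (2/195)^3 = -1.
Reciprocity: 9 ≡ 1 and 195 ≡ 3 (mod 4), so (9/195) = +(195/9).
Reduce top mod 9: now compute (6/9).
Pull out 2: since 9 ≡ 1 (mod 8), (2/9) = +1.
Reciprocity: 3 ≡ 3 and 9 ≡ 1 (mod 4), so (3/9) = +(9/3).
Reduce top mod 3: now compute (0/3).
Top reduces to 0: gcd > 1, so the symbol is 0.

0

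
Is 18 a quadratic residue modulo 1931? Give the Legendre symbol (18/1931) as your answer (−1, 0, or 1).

-1

Pull out 2: since 1931 ≡ 3 (mod 8), (2/1931) = -1.
Reciprocity: 9 ≡ 1 and 1931 ≡ 3 (mod 4), so (9/1931) = +(1931/9).
Reduce top mod 9: now compute (5/9).
Reciprocity: 5 ≡ 1 and 9 ≡ 1 (mod 4), so (5/9) = +(9/5).
Reduce top mod 5: now compute (4/5).
Pull out 2^2: since 5 ≡ 5 (mod 8), (2/5) = -1, so (2/5)^2 = +1.
Reached (1/5) = 1. Collecting the sign flips along the way, the symbol is -1.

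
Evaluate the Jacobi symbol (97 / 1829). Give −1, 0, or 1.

Reciprocity: 97 ≡ 1 and 1829 ≡ 1 (mod 4), so (97/1829) = +(1829/97).
Reduce top mod 97: now compute (83/97).
Reciprocity: 83 ≡ 3 and 97 ≡ 1 (mod 4), so (83/97) = +(97/83).
Reduce top mod 83: now compute (14/83).
Pull out 2: since 83 ≡ 3 (mod 8), (2/83) = -1.
Reciprocity: 7 ≡ 3 and 83 ≡ 3 (mod 4), so (7/83) = −(83/7).
Reduce top mod 7: now compute (6/7).
Pull out 2: since 7 ≡ 7 (mod 8), (2/7) = +1.
Reciprocity: 3 ≡ 3 and 7 ≡ 3 (mod 4), so (3/7) = −(7/3).
Reduce top mod 3: now compute (1/3).
Reached (1/3) = 1. Collecting the sign flips along the way, the symbol is -1.

-1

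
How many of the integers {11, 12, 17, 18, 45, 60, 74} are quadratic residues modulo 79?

3

(11/79) = +1 → QR.
(12/79) = -1 → non-residue.
(17/79) = -1 → non-residue.
(18/79) = +1 → QR.
(45/79) = +1 → QR.
(60/79) = -1 → non-residue.
(74/79) = -1 → non-residue.
Total quadratic residues among the 7: 3.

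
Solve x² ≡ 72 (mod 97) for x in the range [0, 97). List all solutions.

13, 84

97 ≡ 1 (mod 4), so we find a root by search.
Trying successive values, 13² = 169 ≡ 72 (mod 97). The other root is 97 − 13 = 84.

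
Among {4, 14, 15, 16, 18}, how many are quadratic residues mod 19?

(4/19) = +1 → QR.
(14/19) = -1 → non-residue.
(15/19) = -1 → non-residue.
(16/19) = +1 → QR.
(18/19) = -1 → non-residue.
Total quadratic residues among the 5: 2.

2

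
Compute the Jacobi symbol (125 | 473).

Reciprocity: 125 ≡ 1 and 473 ≡ 1 (mod 4), so (125/473) = +(473/125).
Reduce top mod 125: now compute (98/125).
Pull out 2: since 125 ≡ 5 (mod 8), (2/125) = -1.
Reciprocity: 49 ≡ 1 and 125 ≡ 1 (mod 4), so (49/125) = +(125/49).
Reduce top mod 49: now compute (27/49).
Reciprocity: 27 ≡ 3 and 49 ≡ 1 (mod 4), so (27/49) = +(49/27).
Reduce top mod 27: now compute (22/27).
Pull out 2: since 27 ≡ 3 (mod 8), (2/27) = -1.
Reciprocity: 11 ≡ 3 and 27 ≡ 3 (mod 4), so (11/27) = −(27/11).
Reduce top mod 11: now compute (5/11).
Reciprocity: 5 ≡ 1 and 11 ≡ 3 (mod 4), so (5/11) = +(11/5).
Reduce top mod 5: now compute (1/5).
Reached (1/5) = 1. Collecting the sign flips along the way, the symbol is -1.

-1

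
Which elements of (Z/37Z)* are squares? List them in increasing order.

Square k = 1,…,18 (k and 37−k give the same square):
1²=1, 2²=4, 3²=9, 4²=16, 5²=25, 6²=36, 7²≡12, 8²≡27, 9²≡7, 10²≡26, 11²≡10, 12²≡33, 13²≡21, 14²≡11, 15²≡3, 16²≡34, 17²≡30, 18²≡28 (mod 37).
So the quadratic residues mod 37 are {1, 3, 4, 7, 9, 10, 11, 12, 16, 21, 25, 26, 27, 28, 30, 33, 34, 36}.

1,3,4,7,9,10,11,12,16,21,25,26,27,28,30,33,34,36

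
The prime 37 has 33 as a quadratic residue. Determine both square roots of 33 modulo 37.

12, 25

37 ≡ 1 (mod 4), so we find a root by search.
Trying successive values, 12² = 144 ≡ 33 (mod 37). The other root is 37 − 12 = 25.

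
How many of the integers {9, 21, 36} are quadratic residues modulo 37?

(9/37) = +1 → QR.
(21/37) = +1 → QR.
(36/37) = +1 → QR.
Total quadratic residues among the 3: 3.

3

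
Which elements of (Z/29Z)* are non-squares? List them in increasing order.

Square k = 1,…,14 (k and 29−k give the same square):
1²=1, 2²=4, 3²=9, 4²=16, 5²=25, 6²≡7, 7²≡20, 8²≡6, 9²≡23, 10²≡13, 11²≡5, 12²≡28, 13²≡24, 14²≡22 (mod 29).
The residues are {1, 4, 5, 6, 7, 9, 13, 16, 20, 22, 23, 24, 25, 28}; the non-residues are the remaining 14 nonzero classes.

2,3,8,10,11,12,14,15,17,18,19,21,26,27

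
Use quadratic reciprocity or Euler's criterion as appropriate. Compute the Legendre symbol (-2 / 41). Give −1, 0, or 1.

Euler's criterion: (-2/41) ≡ 39^20 (mod 41).
39^2 ≡ 4 (mod 41)
39^4 ≡ 16 (mod 41)
39^8 ≡ 10 (mod 41)
39^16 ≡ 18 (mod 41)
39^20 = 39^(16+4) ≡ 1 (mod 41).
Result is 1, so (-2/41) = 1.

1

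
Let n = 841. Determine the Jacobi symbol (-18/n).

First reduce: -18 ≡ 823 (mod 841).
Reciprocity: 823 ≡ 3 and 841 ≡ 1 (mod 4), so (823/841) = +(841/823).
Reduce top mod 823: now compute (18/823).
Pull out 2: since 823 ≡ 7 (mod 8), (2/823) = +1.
Reciprocity: 9 ≡ 1 and 823 ≡ 3 (mod 4), so (9/823) = +(823/9).
Reduce top mod 9: now compute (4/9).
Pull out 2^2: since 9 ≡ 1 (mod 8), (2/9) = +1, so (2/9)^2 = +1.
Reached (1/9) = 1. Collecting the sign flips along the way, the symbol is +1.

1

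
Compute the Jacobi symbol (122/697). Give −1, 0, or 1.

Pull out 2: since 697 ≡ 1 (mod 8), (2/697) = +1.
Reciprocity: 61 ≡ 1 and 697 ≡ 1 (mod 4), so (61/697) = +(697/61).
Reduce top mod 61: now compute (26/61).
Pull out 2: since 61 ≡ 5 (mod 8), (2/61) = -1.
Reciprocity: 13 ≡ 1 and 61 ≡ 1 (mod 4), so (13/61) = +(61/13).
Reduce top mod 13: now compute (9/13).
Reciprocity: 9 ≡ 1 and 13 ≡ 1 (mod 4), so (9/13) = +(13/9).
Reduce top mod 9: now compute (4/9).
Pull out 2^2: since 9 ≡ 1 (mod 8), (2/9) = +1, so (2/9)^2 = +1.
Reached (1/9) = 1. Collecting the sign flips along the way, the symbol is -1.

-1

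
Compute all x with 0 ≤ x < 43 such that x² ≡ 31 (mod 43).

17, 26

Since 43 ≡ 3 (mod 4), a square root of 31 is 31^((43+1)/4) = 31^11 mod 43.
Repeated squaring: 31^2≡15, 31^4≡10, 31^8≡14 (mod 43).
31^11 = 31^(8+2+1) ≡ 17 (mod 43).
Check: 17² = 289 ≡ 31 (mod 43). The two roots are 17 and 26.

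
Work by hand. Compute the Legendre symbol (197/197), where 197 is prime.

0

First reduce: 197 ≡ 0 (mod 197).
Top reduces to 0: gcd > 1, so the symbol is 0.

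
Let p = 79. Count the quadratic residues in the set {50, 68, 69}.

1

(50/79) = +1 → QR.
(68/79) = -1 → non-residue.
(69/79) = -1 → non-residue.
Total quadratic residues among the 3: 1.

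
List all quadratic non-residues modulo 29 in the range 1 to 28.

Square k = 1,…,14 (k and 29−k give the same square):
1²=1, 2²=4, 3²=9, 4²=16, 5²=25, 6²≡7, 7²≡20, 8²≡6, 9²≡23, 10²≡13, 11²≡5, 12²≡28, 13²≡24, 14²≡22 (mod 29).
The residues are {1, 4, 5, 6, 7, 9, 13, 16, 20, 22, 23, 24, 25, 28}; the non-residues are the remaining 14 nonzero classes.

2,3,8,10,11,12,14,15,17,18,19,21,26,27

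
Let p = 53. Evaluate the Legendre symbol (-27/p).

First reduce: -27 ≡ 26 (mod 53).
Pull out 2: since 53 ≡ 5 (mod 8), (2/53) = -1.
Reciprocity: 13 ≡ 1 and 53 ≡ 1 (mod 4), so (13/53) = +(53/13).
Reduce top mod 13: now compute (1/13).
Reached (1/13) = 1. Collecting the sign flips along the way, the symbol is -1.

-1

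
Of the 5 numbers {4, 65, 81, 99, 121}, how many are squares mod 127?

4

(4/127) = +1 → QR.
(65/127) = -1 → non-residue.
(81/127) = +1 → QR.
(99/127) = +1 → QR.
(121/127) = +1 → QR.
Total quadratic residues among the 5: 4.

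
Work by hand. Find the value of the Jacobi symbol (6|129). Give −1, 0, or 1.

Pull out 2: since 129 ≡ 1 (mod 8), (2/129) = +1.
Reciprocity: 3 ≡ 3 and 129 ≡ 1 (mod 4), so (3/129) = +(129/3).
Reduce top mod 3: now compute (0/3).
Top reduces to 0: gcd > 1, so the symbol is 0.

0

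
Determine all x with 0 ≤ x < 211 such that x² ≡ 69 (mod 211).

Since 211 ≡ 3 (mod 4), a square root of 69 is 69^((211+1)/4) = 69^53 mod 211.
Repeated squaring: 69^2≡119, 69^4≡24, 69^8≡154, 69^16≡84, 69^32≡93 (mod 211).
69^53 = 69^(32+16+4+1) ≡ 51 (mod 211).
Check: 51² = 2601 ≡ 69 (mod 211). The two roots are 51 and 160.

51, 160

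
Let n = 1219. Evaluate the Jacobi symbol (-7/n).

1

First reduce: -7 ≡ 1212 (mod 1219).
Pull out 2^2: since 1219 ≡ 3 (mod 8), (2/1219) = -1, so (2/1219)^2 = +1.
Reciprocity: 303 ≡ 3 and 1219 ≡ 3 (mod 4), so (303/1219) = −(1219/303).
Reduce top mod 303: now compute (7/303).
Reciprocity: 7 ≡ 3 and 303 ≡ 3 (mod 4), so (7/303) = −(303/7).
Reduce top mod 7: now compute (2/7).
Pull out 2: since 7 ≡ 7 (mod 8), (2/7) = +1.
Reached (1/7) = 1. Collecting the sign flips along the way, the symbol is +1.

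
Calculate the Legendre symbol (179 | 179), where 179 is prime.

First reduce: 179 ≡ 0 (mod 179).
Top reduces to 0: gcd > 1, so the symbol is 0.

0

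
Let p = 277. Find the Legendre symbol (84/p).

Euler's criterion: (84/277) ≡ 84^138 (mod 277).
84^2 ≡ 131 (mod 277)
84^4 ≡ 264 (mod 277)
84^8 ≡ 169 (mod 277)
84^16 ≡ 30 (mod 277)
84^32 ≡ 69 (mod 277)
84^64 ≡ 52 (mod 277)
84^128 ≡ 211 (mod 277)
84^138 = 84^(128+8+2) ≡ 1 (mod 277).
Result is 1, so (84/277) = 1.

1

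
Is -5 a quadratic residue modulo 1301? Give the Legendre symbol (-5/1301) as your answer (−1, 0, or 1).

1

First reduce: -5 ≡ 1296 (mod 1301).
Pull out 2^4: since 1301 ≡ 5 (mod 8), (2/1301) = -1, so (2/1301)^4 = +1.
Reciprocity: 81 ≡ 1 and 1301 ≡ 1 (mod 4), so (81/1301) = +(1301/81).
Reduce top mod 81: now compute (5/81).
Reciprocity: 5 ≡ 1 and 81 ≡ 1 (mod 4), so (5/81) = +(81/5).
Reduce top mod 5: now compute (1/5).
Reached (1/5) = 1. Collecting the sign flips along the way, the symbol is +1.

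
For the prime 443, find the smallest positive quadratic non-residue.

2

(2/443) = −1, so 2 is the smallest positive non-residue mod 443.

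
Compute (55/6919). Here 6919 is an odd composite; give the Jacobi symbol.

0

Reciprocity: 55 ≡ 3 and 6919 ≡ 3 (mod 4), so (55/6919) = −(6919/55).
Reduce top mod 55: now compute (44/55).
Pull out 2^2: since 55 ≡ 7 (mod 8), (2/55) = +1, so (2/55)^2 = +1.
Reciprocity: 11 ≡ 3 and 55 ≡ 3 (mod 4), so (11/55) = −(55/11).
Reduce top mod 11: now compute (0/11).
Top reduces to 0: gcd > 1, so the symbol is 0.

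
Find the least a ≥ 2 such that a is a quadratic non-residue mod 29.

2

(2/29) = −1, so 2 is the smallest positive non-residue mod 29.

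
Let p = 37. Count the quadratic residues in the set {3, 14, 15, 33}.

(3/37) = +1 → QR.
(14/37) = -1 → non-residue.
(15/37) = -1 → non-residue.
(33/37) = +1 → QR.
Total quadratic residues among the 4: 2.

2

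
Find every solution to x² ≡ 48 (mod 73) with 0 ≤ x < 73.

11, 62

73 ≡ 1 (mod 4), so we find a root by search.
Trying successive values, 11² = 121 ≡ 48 (mod 73). The other root is 73 − 11 = 62.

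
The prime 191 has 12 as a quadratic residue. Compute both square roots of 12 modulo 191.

Since 191 ≡ 3 (mod 4), a square root of 12 is 12^((191+1)/4) = 12^48 mod 191.
Repeated squaring: 12^2≡144, 12^4≡108, 12^8≡13, 12^16≡169, 12^32≡102 (mod 191).
12^48 = 12^(32+16) ≡ 48 (mod 191).
Check: 48² = 2304 ≡ 12 (mod 191). The two roots are 48 and 143.

48, 143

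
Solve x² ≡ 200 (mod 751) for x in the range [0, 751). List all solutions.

Since 751 ≡ 3 (mod 4), a square root of 200 is 200^((751+1)/4) = 200^188 mod 751.
Repeated squaring: 200^2≡197, 200^4≡508, 200^8≡471, 200^16≡296, 200^32≡500, 200^64≡668, 200^128≡130 (mod 751).
200^188 = 200^(128+32+16+8+4) ≡ 372 (mod 751).
Check: 372² = 138384 ≡ 200 (mod 751). The two roots are 372 and 379.

372, 379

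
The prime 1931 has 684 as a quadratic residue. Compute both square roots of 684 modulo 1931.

622, 1309

Since 1931 ≡ 3 (mod 4), a square root of 684 is 684^((1931+1)/4) = 684^483 mod 1931.
Repeated squaring: 684^2≡554, 684^4≡1818, 684^8≡1183, 684^16≡1445, 684^32≡614, 684^64≡451, 684^128≡646, 684^256≡220 (mod 1931).
684^483 = 684^(256+128+64+32+2+1) ≡ 622 (mod 1931).
Check: 622² = 386884 ≡ 684 (mod 1931). The two roots are 622 and 1309.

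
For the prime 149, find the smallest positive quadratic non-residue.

2

(2/149) = −1, so 2 is the smallest positive non-residue mod 149.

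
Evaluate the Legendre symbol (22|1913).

Pull out 2: since 1913 ≡ 1 (mod 8), (2/1913) = +1.
Reciprocity: 11 ≡ 3 and 1913 ≡ 1 (mod 4), so (11/1913) = +(1913/11).
Reduce top mod 11: now compute (10/11).
Pull out 2: since 11 ≡ 3 (mod 8), (2/11) = -1.
Reciprocity: 5 ≡ 1 and 11 ≡ 3 (mod 4), so (5/11) = +(11/5).
Reduce top mod 5: now compute (1/5).
Reached (1/5) = 1. Collecting the sign flips along the way, the symbol is -1.

-1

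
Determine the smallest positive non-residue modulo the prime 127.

3

(2/127) = +1, so 2 is a residue.
(3/127) = −1, so 3 is the smallest positive non-residue mod 127.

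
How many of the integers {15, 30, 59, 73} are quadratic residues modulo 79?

1

(15/79) = -1 → non-residue.
(30/79) = -1 → non-residue.
(59/79) = -1 → non-residue.
(73/79) = +1 → QR.
Total quadratic residues among the 4: 1.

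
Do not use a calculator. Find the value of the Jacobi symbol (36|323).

Pull out 2^2: since 323 ≡ 3 (mod 8), (2/323) = -1, so (2/323)^2 = +1.
Reciprocity: 9 ≡ 1 and 323 ≡ 3 (mod 4), so (9/323) = +(323/9).
Reduce top mod 9: now compute (8/9).
Pull out 2^3: since 9 ≡ 1 (mod 8), (2/9) = +1, so (2/9)^3 = +1.
Reached (1/9) = 1. Collecting the sign flips along the way, the symbol is +1.

1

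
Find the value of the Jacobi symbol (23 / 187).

-1

Reciprocity: 23 ≡ 3 and 187 ≡ 3 (mod 4), so (23/187) = −(187/23).
Reduce top mod 23: now compute (3/23).
Reciprocity: 3 ≡ 3 and 23 ≡ 3 (mod 4), so (3/23) = −(23/3).
Reduce top mod 3: now compute (2/3).
Pull out 2: since 3 ≡ 3 (mod 8), (2/3) = -1.
Reached (1/3) = 1. Collecting the sign flips along the way, the symbol is -1.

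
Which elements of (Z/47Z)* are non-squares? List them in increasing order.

5 10 11 13 15 19 20 22 23 26 29 30 31 33 35 38 39 40 41 43 44 45 46

Square k = 1,…,23 (k and 47−k give the same square):
1²=1, 2²=4, 3²=9, 4²=16, 5²=25, 6²=36, 7²≡2, 8²≡17, 9²≡34, 10²≡6, 11²≡27, 12²≡3, 13²≡28, 14²≡8, 15²≡37, 16²≡21, 17²≡7, 18²≡42, 19²≡32, 20²≡24, 21²≡18, 22²≡14, 23²≡12 (mod 47).
The residues are {1, 2, 3, 4, 6, 7, 8, 9, 12, 14, 16, 17, 18, 21, 24, 25, 27, 28, 32, 34, 36, 37, 42}; the non-residues are the remaining 23 nonzero classes.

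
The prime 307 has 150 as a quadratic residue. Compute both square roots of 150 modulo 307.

Since 307 ≡ 3 (mod 4), a square root of 150 is 150^((307+1)/4) = 150^77 mod 307.
Repeated squaring: 150^2≡89, 150^4≡246, 150^8≡37, 150^16≡141, 150^32≡233, 150^64≡257 (mod 307).
150^77 = 150^(64+8+4+1) ≡ 134 (mod 307).
Check: 134² = 17956 ≡ 150 (mod 307). The two roots are 134 and 173.

134, 173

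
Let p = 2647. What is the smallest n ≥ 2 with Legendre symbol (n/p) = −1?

3

(2/2647) = +1, so 2 is a residue.
(3/2647) = −1, so 3 is the smallest positive non-residue mod 2647.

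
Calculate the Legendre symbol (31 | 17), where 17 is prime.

-1

Euler's criterion: (31/17) ≡ 14^8 (mod 17).
14^2 ≡ 9 (mod 17)
14^4 ≡ 13 (mod 17)
14^8 ≡ 16 (mod 17)
14^8 = 14^(8) ≡ 16 (mod 17).
Result is 16 ≡ −1, so (31/17) = −1.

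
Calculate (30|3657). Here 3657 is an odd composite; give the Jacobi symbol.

0

Pull out 2: since 3657 ≡ 1 (mod 8), (2/3657) = +1.
Reciprocity: 15 ≡ 3 and 3657 ≡ 1 (mod 4), so (15/3657) = +(3657/15).
Reduce top mod 15: now compute (12/15).
Pull out 2^2: since 15 ≡ 7 (mod 8), (2/15) = +1, so (2/15)^2 = +1.
Reciprocity: 3 ≡ 3 and 15 ≡ 3 (mod 4), so (3/15) = −(15/3).
Reduce top mod 3: now compute (0/3).
Top reduces to 0: gcd > 1, so the symbol is 0.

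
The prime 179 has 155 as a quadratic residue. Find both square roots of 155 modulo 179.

79, 100

Since 179 ≡ 3 (mod 4), a square root of 155 is 155^((179+1)/4) = 155^45 mod 179.
Repeated squaring: 155^2≡39, 155^4≡89, 155^8≡45, 155^16≡56, 155^32≡93 (mod 179).
155^45 = 155^(32+8+4+1) ≡ 100 (mod 179).
Check: 100² = 10000 ≡ 155 (mod 179). The two roots are 79 and 100.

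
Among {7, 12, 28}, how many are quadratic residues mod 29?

2

(7/29) = +1 → QR.
(12/29) = -1 → non-residue.
(28/29) = +1 → QR.
Total quadratic residues among the 3: 2.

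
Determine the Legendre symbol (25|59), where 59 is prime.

1

Reciprocity: 25 ≡ 1 and 59 ≡ 3 (mod 4), so (25/59) = +(59/25).
Reduce top mod 25: now compute (9/25).
Reciprocity: 9 ≡ 1 and 25 ≡ 1 (mod 4), so (9/25) = +(25/9).
Reduce top mod 9: now compute (7/9).
Reciprocity: 7 ≡ 3 and 9 ≡ 1 (mod 4), so (7/9) = +(9/7).
Reduce top mod 7: now compute (2/7).
Pull out 2: since 7 ≡ 7 (mod 8), (2/7) = +1.
Reached (1/7) = 1. Collecting the sign flips along the way, the symbol is +1.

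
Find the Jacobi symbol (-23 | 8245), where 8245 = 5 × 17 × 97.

First reduce: -23 ≡ 8222 (mod 8245).
Pull out 2: since 8245 ≡ 5 (mod 8), (2/8245) = -1.
Reciprocity: 4111 ≡ 3 and 8245 ≡ 1 (mod 4), so (4111/8245) = +(8245/4111).
Reduce top mod 4111: now compute (23/4111).
Reciprocity: 23 ≡ 3 and 4111 ≡ 3 (mod 4), so (23/4111) = −(4111/23).
Reduce top mod 23: now compute (17/23).
Reciprocity: 17 ≡ 1 and 23 ≡ 3 (mod 4), so (17/23) = +(23/17).
Reduce top mod 17: now compute (6/17).
Pull out 2: since 17 ≡ 1 (mod 8), (2/17) = +1.
Reciprocity: 3 ≡ 3 and 17 ≡ 1 (mod 4), so (3/17) = +(17/3).
Reduce top mod 3: now compute (2/3).
Pull out 2: since 3 ≡ 3 (mod 8), (2/3) = -1.
Reached (1/3) = 1. Collecting the sign flips along the way, the symbol is -1.

-1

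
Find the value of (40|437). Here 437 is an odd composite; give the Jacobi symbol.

Pull out 2^3: since 437 ≡ 5 (mod 8), (2/437) = -1, so (2/437)^3 = -1.
Reciprocity: 5 ≡ 1 and 437 ≡ 1 (mod 4), so (5/437) = +(437/5).
Reduce top mod 5: now compute (2/5).
Pull out 2: since 5 ≡ 5 (mod 8), (2/5) = -1.
Reached (1/5) = 1. Collecting the sign flips along the way, the symbol is +1.

1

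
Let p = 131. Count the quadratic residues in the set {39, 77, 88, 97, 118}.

(39/131) = +1 → QR.
(77/131) = +1 → QR.
(88/131) = -1 → non-residue.
(97/131) = -1 → non-residue.
(118/131) = -1 → non-residue.
Total quadratic residues among the 5: 2.

2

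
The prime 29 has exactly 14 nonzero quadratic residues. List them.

1,4,5,6,7,9,13,16,20,22,23,24,25,28

Square k = 1,…,14 (k and 29−k give the same square):
1²=1, 2²=4, 3²=9, 4²=16, 5²=25, 6²≡7, 7²≡20, 8²≡6, 9²≡23, 10²≡13, 11²≡5, 12²≡28, 13²≡24, 14²≡22 (mod 29).
So the quadratic residues mod 29 are {1, 4, 5, 6, 7, 9, 13, 16, 20, 22, 23, 24, 25, 28}.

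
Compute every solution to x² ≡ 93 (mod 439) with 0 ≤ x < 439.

Since 439 ≡ 3 (mod 4), a square root of 93 is 93^((439+1)/4) = 93^110 mod 439.
Repeated squaring: 93^2≡308, 93^4≡40, 93^8≡283, 93^16≡191, 93^32≡44, 93^64≡180 (mod 439).
93^110 = 93^(64+32+8+4+2) ≡ 396 (mod 439).
Check: 396² = 156816 ≡ 93 (mod 439). The two roots are 43 and 396.

43, 396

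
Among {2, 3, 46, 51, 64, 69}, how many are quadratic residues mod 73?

(2/73) = +1 → QR.
(3/73) = +1 → QR.
(46/73) = +1 → QR.
(51/73) = -1 → non-residue.
(64/73) = +1 → QR.
(69/73) = +1 → QR.
Total quadratic residues among the 6: 5.

5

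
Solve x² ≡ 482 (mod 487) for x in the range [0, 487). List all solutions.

Since 487 ≡ 3 (mod 4), a square root of 482 is 482^((487+1)/4) = 482^122 mod 487.
Repeated squaring: 482^2≡25, 482^4≡138, 482^8≡51, 482^16≡166, 482^32≡284, 482^64≡301 (mod 487).
482^122 = 482^(64+32+16+8+2) ≡ 143 (mod 487).
Check: 143² = 20449 ≡ 482 (mod 487). The two roots are 143 and 344.

143, 344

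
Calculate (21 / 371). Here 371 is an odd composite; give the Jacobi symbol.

0

Reciprocity: 21 ≡ 1 and 371 ≡ 3 (mod 4), so (21/371) = +(371/21).
Reduce top mod 21: now compute (14/21).
Pull out 2: since 21 ≡ 5 (mod 8), (2/21) = -1.
Reciprocity: 7 ≡ 3 and 21 ≡ 1 (mod 4), so (7/21) = +(21/7).
Reduce top mod 7: now compute (0/7).
Top reduces to 0: gcd > 1, so the symbol is 0.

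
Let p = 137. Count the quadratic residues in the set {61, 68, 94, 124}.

(61/137) = +1 → QR.
(68/137) = +1 → QR.
(94/137) = -1 → non-residue.
(124/137) = -1 → non-residue.
Total quadratic residues among the 4: 2.

2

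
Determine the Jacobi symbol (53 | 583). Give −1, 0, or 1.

0

Reciprocity: 53 ≡ 1 and 583 ≡ 3 (mod 4), so (53/583) = +(583/53).
Reduce top mod 53: now compute (0/53).
Top reduces to 0: gcd > 1, so the symbol is 0.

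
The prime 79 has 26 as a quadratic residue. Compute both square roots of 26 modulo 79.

Since 79 ≡ 3 (mod 4), a square root of 26 is 26^((79+1)/4) = 26^20 mod 79.
Repeated squaring: 26^2≡44, 26^4≡40, 26^8≡20, 26^16≡5 (mod 79).
26^20 = 26^(16+4) ≡ 42 (mod 79).
Check: 42² = 1764 ≡ 26 (mod 79). The two roots are 37 and 42.

37, 42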